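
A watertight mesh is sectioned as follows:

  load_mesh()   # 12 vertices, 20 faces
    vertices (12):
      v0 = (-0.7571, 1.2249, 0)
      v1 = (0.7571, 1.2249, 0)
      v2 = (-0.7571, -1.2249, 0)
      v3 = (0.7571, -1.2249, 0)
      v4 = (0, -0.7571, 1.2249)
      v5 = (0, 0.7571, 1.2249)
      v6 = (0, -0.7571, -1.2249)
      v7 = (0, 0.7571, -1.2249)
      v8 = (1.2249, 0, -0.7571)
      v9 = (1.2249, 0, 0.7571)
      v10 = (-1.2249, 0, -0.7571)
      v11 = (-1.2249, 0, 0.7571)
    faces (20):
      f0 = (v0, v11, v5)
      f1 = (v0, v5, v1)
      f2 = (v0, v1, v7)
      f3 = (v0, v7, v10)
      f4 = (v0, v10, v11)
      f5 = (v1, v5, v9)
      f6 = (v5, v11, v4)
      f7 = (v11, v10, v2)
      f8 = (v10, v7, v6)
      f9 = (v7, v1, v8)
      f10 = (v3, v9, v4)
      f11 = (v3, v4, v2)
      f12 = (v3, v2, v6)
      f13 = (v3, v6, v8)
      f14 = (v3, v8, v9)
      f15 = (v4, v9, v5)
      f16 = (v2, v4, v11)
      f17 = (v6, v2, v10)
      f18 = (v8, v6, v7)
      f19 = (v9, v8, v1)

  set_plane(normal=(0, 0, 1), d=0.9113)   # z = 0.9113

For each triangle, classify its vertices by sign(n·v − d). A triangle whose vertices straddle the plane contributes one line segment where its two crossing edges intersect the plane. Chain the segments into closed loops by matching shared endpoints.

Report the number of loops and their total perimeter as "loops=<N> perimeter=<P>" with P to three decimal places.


loops=1 perimeter=5.322

Straddling triangles (8 of 20):
  (v0,v11,v5) [--+] → (-0.821139, 0.249561, 0.9113)–(-0.193833, 0.876867, 0.9113)  len=0.8871
  (v0,v5,v1) [-+-] → (-0.193833, 0.876867, 0.9113)–(0.193833, 0.876867, 0.9113)  len=0.3877
  (v1,v5,v9) [-+-] → (0.193833, 0.876867, 0.9113)–(0.821139, 0.249561, 0.9113)  len=0.8871
  (v5,v11,v4) [+-+] → (-0.821139, 0.249561, 0.9113)–(-0.821139, -0.249561, 0.9113)  len=0.4991
  (v3,v9,v4) [--+] → (0.821139, -0.249561, 0.9113)–(0.193833, -0.876867, 0.9113)  len=0.8871
  (v3,v4,v2) [-+-] → (0.193833, -0.876867, 0.9113)–(-0.193833, -0.876867, 0.9113)  len=0.3877
  (v4,v9,v5) [+-+] → (0.821139, -0.249561, 0.9113)–(0.821139, 0.249561, 0.9113)  len=0.4991
  (v2,v4,v11) [-+-] → (-0.193833, -0.876867, 0.9113)–(-0.821139, -0.249561, 0.9113)  len=0.8871

Chained into 1 loop(s):
  loop 1: 8 segments, perimeter = 5.3222
Total perimeter = 5.322


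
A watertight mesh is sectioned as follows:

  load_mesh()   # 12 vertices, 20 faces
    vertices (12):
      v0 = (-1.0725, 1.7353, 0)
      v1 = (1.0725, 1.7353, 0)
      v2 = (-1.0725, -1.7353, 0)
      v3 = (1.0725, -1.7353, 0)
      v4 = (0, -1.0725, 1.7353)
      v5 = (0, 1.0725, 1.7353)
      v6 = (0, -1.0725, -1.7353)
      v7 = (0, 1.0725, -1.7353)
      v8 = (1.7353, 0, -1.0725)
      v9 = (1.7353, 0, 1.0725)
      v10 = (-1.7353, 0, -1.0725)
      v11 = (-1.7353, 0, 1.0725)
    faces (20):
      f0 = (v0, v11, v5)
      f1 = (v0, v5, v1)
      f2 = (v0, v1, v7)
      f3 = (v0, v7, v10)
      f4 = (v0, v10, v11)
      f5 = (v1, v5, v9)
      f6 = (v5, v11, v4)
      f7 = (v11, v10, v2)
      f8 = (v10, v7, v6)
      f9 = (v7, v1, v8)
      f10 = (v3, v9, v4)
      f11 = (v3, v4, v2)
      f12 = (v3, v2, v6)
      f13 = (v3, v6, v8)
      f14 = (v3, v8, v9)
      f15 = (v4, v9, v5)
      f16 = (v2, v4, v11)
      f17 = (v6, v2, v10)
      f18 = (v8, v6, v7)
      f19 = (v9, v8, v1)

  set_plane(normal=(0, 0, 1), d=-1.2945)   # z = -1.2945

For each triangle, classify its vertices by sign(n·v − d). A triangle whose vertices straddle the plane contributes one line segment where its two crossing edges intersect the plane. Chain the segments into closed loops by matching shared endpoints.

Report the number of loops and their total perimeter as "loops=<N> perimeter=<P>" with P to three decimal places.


Straddling triangles (8 of 20):
  (v0,v1,v7) [++-] → (0.272436, 1.24086, -1.2945)–(-0.272436, 1.24086, -1.2945)  len=0.5449
  (v0,v7,v10) [+-+] → (-0.272436, 1.24086, -1.2945)–(-1.15407, 0.359226, -1.2945)  len=1.2468
  (v10,v7,v6) [+--] → (-1.15407, 0.359226, -1.2945)–(-1.15407, -0.359226, -1.2945)  len=0.7185
  (v7,v1,v8) [-++] → (0.272436, 1.24086, -1.2945)–(1.15407, 0.359226, -1.2945)  len=1.2468
  (v3,v2,v6) [++-] → (-0.272436, -1.24086, -1.2945)–(0.272436, -1.24086, -1.2945)  len=0.5449
  (v3,v6,v8) [+-+] → (0.272436, -1.24086, -1.2945)–(1.15407, -0.359226, -1.2945)  len=1.2468
  (v6,v2,v10) [-++] → (-0.272436, -1.24086, -1.2945)–(-1.15407, -0.359226, -1.2945)  len=1.2468
  (v8,v6,v7) [+--] → (1.15407, -0.359226, -1.2945)–(1.15407, 0.359226, -1.2945)  len=0.7185

Chained into 1 loop(s):
  loop 1: 8 segments, perimeter = 7.5139
Total perimeter = 7.514

loops=1 perimeter=7.514


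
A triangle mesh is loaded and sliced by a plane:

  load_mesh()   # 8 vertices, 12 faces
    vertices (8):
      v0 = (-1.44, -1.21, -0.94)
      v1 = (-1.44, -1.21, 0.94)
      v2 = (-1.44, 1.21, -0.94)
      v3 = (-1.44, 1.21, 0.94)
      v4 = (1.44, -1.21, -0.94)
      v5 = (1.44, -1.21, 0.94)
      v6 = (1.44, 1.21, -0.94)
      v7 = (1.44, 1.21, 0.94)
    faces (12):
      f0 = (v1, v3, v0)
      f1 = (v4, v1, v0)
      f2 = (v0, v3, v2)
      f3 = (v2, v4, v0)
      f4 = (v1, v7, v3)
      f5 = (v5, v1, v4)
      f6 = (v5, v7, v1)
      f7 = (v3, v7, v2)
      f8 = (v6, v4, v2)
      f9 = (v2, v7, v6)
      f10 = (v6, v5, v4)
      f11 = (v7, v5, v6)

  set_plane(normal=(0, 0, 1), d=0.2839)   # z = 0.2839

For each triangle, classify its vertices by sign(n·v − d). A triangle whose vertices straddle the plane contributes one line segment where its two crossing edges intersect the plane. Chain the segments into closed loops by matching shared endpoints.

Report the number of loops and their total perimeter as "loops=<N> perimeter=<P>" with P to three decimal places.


loops=1 perimeter=10.600

Straddling triangles (8 of 12):
  (v1,v3,v0) [++-] → (-1.44, 0.365446, 0.2839)–(-1.44, -1.21, 0.2839)  len=1.5754
  (v4,v1,v0) [-+-] → (-0.434911, -1.21, 0.2839)–(-1.44, -1.21, 0.2839)  len=1.0051
  (v0,v3,v2) [-+-] → (-1.44, 0.365446, 0.2839)–(-1.44, 1.21, 0.2839)  len=0.8446
  (v5,v1,v4) [++-] → (-0.434911, -1.21, 0.2839)–(1.44, -1.21, 0.2839)  len=1.8749
  (v3,v7,v2) [++-] → (0.434911, 1.21, 0.2839)–(-1.44, 1.21, 0.2839)  len=1.8749
  (v2,v7,v6) [-+-] → (0.434911, 1.21, 0.2839)–(1.44, 1.21, 0.2839)  len=1.0051
  (v6,v5,v4) [-+-] → (1.44, -0.365446, 0.2839)–(1.44, -1.21, 0.2839)  len=0.8446
  (v7,v5,v6) [++-] → (1.44, -0.365446, 0.2839)–(1.44, 1.21, 0.2839)  len=1.5754

Chained into 1 loop(s):
  loop 1: 8 segments, perimeter = 10.6000
Total perimeter = 10.600


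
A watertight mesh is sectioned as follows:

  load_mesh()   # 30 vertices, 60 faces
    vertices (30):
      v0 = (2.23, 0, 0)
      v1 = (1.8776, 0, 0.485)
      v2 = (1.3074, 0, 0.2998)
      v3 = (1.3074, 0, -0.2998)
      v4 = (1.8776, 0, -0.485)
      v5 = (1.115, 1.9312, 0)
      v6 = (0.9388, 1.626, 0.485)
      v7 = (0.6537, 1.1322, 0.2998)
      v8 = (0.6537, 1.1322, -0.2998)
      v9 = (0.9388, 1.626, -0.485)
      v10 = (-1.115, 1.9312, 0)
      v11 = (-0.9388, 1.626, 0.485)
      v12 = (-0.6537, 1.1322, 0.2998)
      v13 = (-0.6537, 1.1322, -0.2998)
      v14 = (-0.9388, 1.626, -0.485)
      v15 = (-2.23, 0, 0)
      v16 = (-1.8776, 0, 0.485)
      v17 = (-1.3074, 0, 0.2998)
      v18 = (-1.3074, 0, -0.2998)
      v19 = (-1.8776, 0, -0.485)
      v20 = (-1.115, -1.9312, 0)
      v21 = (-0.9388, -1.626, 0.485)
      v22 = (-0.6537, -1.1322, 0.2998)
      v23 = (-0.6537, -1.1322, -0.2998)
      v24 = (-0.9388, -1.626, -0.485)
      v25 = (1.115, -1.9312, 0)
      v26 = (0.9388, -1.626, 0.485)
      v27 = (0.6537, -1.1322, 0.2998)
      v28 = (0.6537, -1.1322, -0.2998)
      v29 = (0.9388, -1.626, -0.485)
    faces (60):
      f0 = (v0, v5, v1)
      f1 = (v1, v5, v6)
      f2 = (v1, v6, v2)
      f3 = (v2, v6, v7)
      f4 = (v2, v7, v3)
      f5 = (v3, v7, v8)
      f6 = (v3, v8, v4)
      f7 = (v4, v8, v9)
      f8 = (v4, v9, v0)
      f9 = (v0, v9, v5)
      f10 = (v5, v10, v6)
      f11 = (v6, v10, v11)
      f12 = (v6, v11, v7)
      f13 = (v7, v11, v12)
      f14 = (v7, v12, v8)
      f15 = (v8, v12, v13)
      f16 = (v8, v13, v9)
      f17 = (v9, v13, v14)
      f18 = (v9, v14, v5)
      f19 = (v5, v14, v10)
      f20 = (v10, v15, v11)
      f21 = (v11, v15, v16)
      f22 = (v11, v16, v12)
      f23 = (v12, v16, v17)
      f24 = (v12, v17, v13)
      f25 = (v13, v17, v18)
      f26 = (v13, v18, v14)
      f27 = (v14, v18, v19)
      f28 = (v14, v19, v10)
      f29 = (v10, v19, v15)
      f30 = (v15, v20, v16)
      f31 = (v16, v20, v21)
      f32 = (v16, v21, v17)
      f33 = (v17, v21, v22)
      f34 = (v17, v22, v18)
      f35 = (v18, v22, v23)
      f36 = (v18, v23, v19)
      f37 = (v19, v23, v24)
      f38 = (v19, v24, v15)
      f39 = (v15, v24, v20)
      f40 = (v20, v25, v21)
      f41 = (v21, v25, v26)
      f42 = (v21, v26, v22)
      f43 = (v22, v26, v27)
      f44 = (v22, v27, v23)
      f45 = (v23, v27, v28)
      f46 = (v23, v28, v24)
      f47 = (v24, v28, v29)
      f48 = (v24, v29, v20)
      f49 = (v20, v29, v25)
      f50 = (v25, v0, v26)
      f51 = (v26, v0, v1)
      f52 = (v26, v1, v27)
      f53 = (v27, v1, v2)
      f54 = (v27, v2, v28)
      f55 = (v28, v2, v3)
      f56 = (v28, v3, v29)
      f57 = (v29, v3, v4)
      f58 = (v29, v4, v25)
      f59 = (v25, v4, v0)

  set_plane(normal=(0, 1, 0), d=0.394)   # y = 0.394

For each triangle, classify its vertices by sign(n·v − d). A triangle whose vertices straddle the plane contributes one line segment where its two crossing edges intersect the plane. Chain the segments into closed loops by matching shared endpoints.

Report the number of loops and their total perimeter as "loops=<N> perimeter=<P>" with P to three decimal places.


loops=2 perimeter=5.995

Straddling triangles (20 of 60):
  (v0,v5,v1) [-+-] → (2.00252, 0.394, 0)–(1.72202, 0.394, 0.386051)  len=0.4772
  (v1,v5,v6) [-++] → (1.72202, 0.394, 0.386051)–(1.65012, 0.394, 0.485)  len=0.1223
  (v1,v6,v2) [-+-] → (1.65012, 0.394, 0.485)–(1.21808, 0.394, 0.344676)  len=0.4543
  (v2,v6,v7) [-++] → (1.21808, 0.394, 0.344676)–(1.07992, 0.394, 0.2998)  len=0.1453
  (v2,v7,v3) [-+-] → (1.07992, 0.394, 0.2998)–(1.07992, 0.394, -0.0911422)  len=0.3909
  (v3,v7,v8) [-++] → (1.07992, 0.394, -0.0911422)–(1.07992, 0.394, -0.2998)  len=0.2087
  (v3,v8,v4) [-+-] → (1.07992, 0.394, -0.2998)–(1.45169, 0.394, -0.420551)  len=0.3909
  (v4,v8,v9) [-++] → (1.45169, 0.394, -0.420551)–(1.65012, 0.394, -0.485)  len=0.2086
  (v4,v9,v0) [-+-] → (1.65012, 0.394, -0.485)–(1.91713, 0.394, -0.117522)  len=0.4542
  (v0,v9,v5) [-++] → (1.91713, 0.394, -0.117522)–(2.00252, 0.394, 0)  len=0.1453
  (v10,v15,v11) [+-+] → (-2.00252, 0.394, 0)–(-1.91713, 0.394, 0.117522)  len=0.1453
  (v11,v15,v16) [+--] → (-1.91713, 0.394, 0.117522)–(-1.65012, 0.394, 0.485)  len=0.4542
  (v11,v16,v12) [+-+] → (-1.65012, 0.394, 0.485)–(-1.45169, 0.394, 0.420551)  len=0.2086
  (v12,v16,v17) [+--] → (-1.45169, 0.394, 0.420551)–(-1.07992, 0.394, 0.2998)  len=0.3909
  (v12,v17,v13) [+-+] → (-1.07992, 0.394, 0.2998)–(-1.07992, 0.394, 0.0911422)  len=0.2087
  (v13,v17,v18) [+--] → (-1.07992, 0.394, 0.0911422)–(-1.07992, 0.394, -0.2998)  len=0.3909
  (v13,v18,v14) [+-+] → (-1.07992, 0.394, -0.2998)–(-1.21808, 0.394, -0.344676)  len=0.1453
  (v14,v18,v19) [+--] → (-1.21808, 0.394, -0.344676)–(-1.65012, 0.394, -0.485)  len=0.4543
  (v14,v19,v10) [+-+] → (-1.65012, 0.394, -0.485)–(-1.72202, 0.394, -0.386051)  len=0.1223
  (v10,v19,v15) [+--] → (-1.72202, 0.394, -0.386051)–(-2.00252, 0.394, 0)  len=0.4772

Chained into 2 loop(s):
  loop 1: 10 segments, perimeter = 2.9977
  loop 2: 10 segments, perimeter = 2.9977
Total perimeter = 5.995


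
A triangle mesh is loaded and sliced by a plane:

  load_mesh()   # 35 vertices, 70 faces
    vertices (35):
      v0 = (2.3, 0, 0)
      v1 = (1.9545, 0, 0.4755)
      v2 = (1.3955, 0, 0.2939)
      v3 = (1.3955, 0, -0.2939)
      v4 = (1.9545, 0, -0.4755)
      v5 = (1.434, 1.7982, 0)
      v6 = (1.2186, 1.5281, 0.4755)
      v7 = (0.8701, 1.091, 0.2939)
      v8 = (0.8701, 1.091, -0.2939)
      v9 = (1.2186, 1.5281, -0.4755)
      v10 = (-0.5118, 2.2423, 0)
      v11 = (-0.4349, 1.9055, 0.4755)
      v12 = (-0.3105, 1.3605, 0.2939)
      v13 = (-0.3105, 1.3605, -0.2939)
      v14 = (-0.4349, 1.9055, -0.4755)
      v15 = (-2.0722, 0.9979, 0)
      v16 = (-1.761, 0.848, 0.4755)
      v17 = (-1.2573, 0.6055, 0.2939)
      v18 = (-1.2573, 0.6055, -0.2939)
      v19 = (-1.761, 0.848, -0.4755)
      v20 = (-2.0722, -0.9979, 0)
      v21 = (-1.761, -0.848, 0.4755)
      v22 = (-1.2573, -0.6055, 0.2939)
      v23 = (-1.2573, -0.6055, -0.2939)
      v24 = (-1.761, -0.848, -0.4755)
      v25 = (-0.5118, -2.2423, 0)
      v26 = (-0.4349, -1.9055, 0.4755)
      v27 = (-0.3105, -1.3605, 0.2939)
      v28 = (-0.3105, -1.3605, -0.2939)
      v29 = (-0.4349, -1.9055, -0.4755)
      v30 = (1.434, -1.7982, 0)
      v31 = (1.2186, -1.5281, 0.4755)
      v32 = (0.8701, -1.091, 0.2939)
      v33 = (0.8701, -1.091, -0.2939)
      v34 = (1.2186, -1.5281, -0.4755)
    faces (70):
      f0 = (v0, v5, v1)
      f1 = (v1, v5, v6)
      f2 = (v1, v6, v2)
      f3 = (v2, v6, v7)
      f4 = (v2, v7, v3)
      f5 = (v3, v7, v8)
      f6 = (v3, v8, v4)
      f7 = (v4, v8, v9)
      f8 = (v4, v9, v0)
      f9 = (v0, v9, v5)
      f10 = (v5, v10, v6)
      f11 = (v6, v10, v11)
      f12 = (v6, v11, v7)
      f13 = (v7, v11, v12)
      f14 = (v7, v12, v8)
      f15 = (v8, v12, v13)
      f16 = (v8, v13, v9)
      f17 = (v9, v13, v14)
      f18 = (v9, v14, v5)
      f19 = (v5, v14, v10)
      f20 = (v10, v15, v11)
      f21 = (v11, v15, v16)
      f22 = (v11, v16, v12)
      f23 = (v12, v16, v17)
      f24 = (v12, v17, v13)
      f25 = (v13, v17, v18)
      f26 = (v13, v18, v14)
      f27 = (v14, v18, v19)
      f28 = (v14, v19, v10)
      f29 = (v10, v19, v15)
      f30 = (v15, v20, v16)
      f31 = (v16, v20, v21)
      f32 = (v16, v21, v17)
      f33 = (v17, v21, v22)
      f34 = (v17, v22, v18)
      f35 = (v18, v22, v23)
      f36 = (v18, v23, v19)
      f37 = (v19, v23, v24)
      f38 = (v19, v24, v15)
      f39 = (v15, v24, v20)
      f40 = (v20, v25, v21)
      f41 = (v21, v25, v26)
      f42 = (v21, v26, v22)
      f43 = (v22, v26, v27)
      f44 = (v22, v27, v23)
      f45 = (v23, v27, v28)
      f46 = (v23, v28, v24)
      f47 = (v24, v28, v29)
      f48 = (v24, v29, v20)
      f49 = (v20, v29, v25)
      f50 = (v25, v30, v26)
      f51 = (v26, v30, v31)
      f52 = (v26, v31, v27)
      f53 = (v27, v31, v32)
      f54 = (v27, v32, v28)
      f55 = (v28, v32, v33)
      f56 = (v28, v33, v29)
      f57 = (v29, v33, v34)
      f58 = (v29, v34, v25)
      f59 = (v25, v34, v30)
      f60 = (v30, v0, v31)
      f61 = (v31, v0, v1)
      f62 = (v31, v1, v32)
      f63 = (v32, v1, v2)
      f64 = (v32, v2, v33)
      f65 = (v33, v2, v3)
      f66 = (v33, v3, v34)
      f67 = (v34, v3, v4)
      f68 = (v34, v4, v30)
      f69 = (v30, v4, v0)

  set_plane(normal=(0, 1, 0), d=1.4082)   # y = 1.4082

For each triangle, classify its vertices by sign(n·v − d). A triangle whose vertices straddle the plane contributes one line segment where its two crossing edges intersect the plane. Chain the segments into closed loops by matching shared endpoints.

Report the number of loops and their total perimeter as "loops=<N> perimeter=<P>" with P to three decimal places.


loops=1 perimeter=7.286

Straddling triangles (18 of 70):
  (v0,v5,v1) [-+-] → (1.62182, 1.4082, 0)–(1.54689, 1.4082, 0.103128)  len=0.1275
  (v1,v5,v6) [-++] → (1.54689, 1.4082, 0.103128)–(1.27634, 1.4082, 0.4755)  len=0.4603
  (v1,v6,v2) [-+-] → (1.27634, 1.4082, 0.4755)–(1.23248, 1.4082, 0.461251)  len=0.0461
  (v2,v6,v7) [-+-] → (1.23248, 1.4082, 0.461251)–(1.123, 1.4082, 0.425686)  len=0.1151
  (v4,v8,v9) [--+] → (1.123, 1.4082, -0.425686)–(1.27634, 1.4082, -0.4755)  len=0.1612
  (v4,v9,v0) [-+-] → (1.27634, 1.4082, -0.4755)–(1.30345, 1.4082, -0.438191)  len=0.0461
  (v0,v9,v5) [-++] → (1.30345, 1.4082, -0.438191)–(1.62182, 1.4082, 0)  len=0.5416
  (v6,v11,v7) [++-] → (0.361879, 1.4082, 0.364623)–(1.123, 1.4082, 0.425686)  len=0.7636
  (v7,v11,v12) [-+-] → (0.361879, 1.4082, 0.364623)–(-0.321388, 1.4082, 0.309794)  len=0.6855
  (v8,v13,v9) [--+] → (0.124691, 1.4082, -0.345584)–(1.123, 1.4082, -0.425686)  len=1.0015
  (v9,v13,v14) [+-+] → (0.124691, 1.4082, -0.345584)–(-0.321388, 1.4082, -0.309794)  len=0.4475
  (v10,v15,v11) [+-+] → (-1.55771, 1.4082, 0)–(-1.33202, 1.4082, 0.21496)  len=0.3117
  (v11,v15,v16) [+--] → (-1.33202, 1.4082, 0.21496)–(-1.05851, 1.4082, 0.4755)  len=0.3777
  (v11,v16,v12) [+--] → (-1.05851, 1.4082, 0.4755)–(-0.321388, 1.4082, 0.309794)  len=0.7555
  (v13,v18,v14) [--+] → (-0.7495, 1.4082, -0.406031)–(-0.321388, 1.4082, -0.309794)  len=0.4388
  (v14,v18,v19) [+--] → (-0.7495, 1.4082, -0.406031)–(-1.05851, 1.4082, -0.4755)  len=0.3167
  (v14,v19,v10) [+-+] → (-1.05851, 1.4082, -0.4755)–(-1.2591, 1.4082, -0.284454)  len=0.2770
  (v10,v19,v15) [+--] → (-1.2591, 1.4082, -0.284454)–(-1.55771, 1.4082, 0)  len=0.4124

Chained into 1 loop(s):
  loop 1: 18 segments, perimeter = 7.2859
Total perimeter = 7.286


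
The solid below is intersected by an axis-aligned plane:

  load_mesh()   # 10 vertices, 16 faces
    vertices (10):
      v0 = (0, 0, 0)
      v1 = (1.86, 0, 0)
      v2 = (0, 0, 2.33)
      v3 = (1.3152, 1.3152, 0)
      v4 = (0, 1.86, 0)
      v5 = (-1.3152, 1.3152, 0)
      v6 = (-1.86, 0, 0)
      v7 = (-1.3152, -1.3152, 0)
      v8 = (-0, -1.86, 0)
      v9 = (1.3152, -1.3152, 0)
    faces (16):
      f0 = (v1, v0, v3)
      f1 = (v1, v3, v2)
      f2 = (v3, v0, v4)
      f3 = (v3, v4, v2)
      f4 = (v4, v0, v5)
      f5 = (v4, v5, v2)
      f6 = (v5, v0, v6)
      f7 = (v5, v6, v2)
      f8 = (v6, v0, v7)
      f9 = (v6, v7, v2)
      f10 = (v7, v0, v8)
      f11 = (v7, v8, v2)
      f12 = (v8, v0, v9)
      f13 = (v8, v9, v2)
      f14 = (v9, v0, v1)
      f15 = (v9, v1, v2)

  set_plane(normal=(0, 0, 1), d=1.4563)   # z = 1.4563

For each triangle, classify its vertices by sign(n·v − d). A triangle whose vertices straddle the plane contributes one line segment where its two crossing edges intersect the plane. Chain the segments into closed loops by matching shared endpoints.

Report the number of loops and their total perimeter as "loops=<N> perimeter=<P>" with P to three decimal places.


loops=1 perimeter=4.270

Straddling triangles (8 of 16):
  (v1,v3,v2) [--+] → (0.493172, 0.493172, 1.4563)–(0.69746, 0, 1.4563)  len=0.5338
  (v3,v4,v2) [--+] → (0, 0.69746, 1.4563)–(0.493172, 0.493172, 1.4563)  len=0.5338
  (v4,v5,v2) [--+] → (-0.493172, 0.493172, 1.4563)–(0, 0.69746, 1.4563)  len=0.5338
  (v5,v6,v2) [--+] → (-0.69746, 0, 1.4563)–(-0.493172, 0.493172, 1.4563)  len=0.5338
  (v6,v7,v2) [--+] → (-0.493172, -0.493172, 1.4563)–(-0.69746, 0, 1.4563)  len=0.5338
  (v7,v8,v2) [--+] → (0, -0.69746, 1.4563)–(-0.493172, -0.493172, 1.4563)  len=0.5338
  (v8,v9,v2) [--+] → (0.493172, -0.493172, 1.4563)–(0, -0.69746, 1.4563)  len=0.5338
  (v9,v1,v2) [--+] → (0.69746, 0, 1.4563)–(0.493172, -0.493172, 1.4563)  len=0.5338

Chained into 1 loop(s):
  loop 1: 8 segments, perimeter = 4.2705
Total perimeter = 4.270


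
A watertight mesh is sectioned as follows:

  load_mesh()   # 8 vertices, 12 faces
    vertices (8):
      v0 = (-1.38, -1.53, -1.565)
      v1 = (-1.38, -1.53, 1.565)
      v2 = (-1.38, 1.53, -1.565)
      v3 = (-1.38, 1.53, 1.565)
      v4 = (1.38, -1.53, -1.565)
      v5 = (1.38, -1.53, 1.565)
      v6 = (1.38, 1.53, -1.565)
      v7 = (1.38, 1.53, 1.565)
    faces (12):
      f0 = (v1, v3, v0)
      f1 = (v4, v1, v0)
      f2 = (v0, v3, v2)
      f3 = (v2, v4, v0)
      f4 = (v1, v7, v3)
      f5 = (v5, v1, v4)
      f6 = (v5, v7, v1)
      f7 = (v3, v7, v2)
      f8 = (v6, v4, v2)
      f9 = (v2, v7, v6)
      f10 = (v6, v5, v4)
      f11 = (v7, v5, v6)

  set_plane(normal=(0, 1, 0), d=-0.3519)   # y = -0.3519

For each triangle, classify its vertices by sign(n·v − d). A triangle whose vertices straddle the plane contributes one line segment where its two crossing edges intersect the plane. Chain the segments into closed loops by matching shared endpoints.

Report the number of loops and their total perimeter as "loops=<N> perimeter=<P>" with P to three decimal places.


Straddling triangles (8 of 12):
  (v1,v3,v0) [-+-] → (-1.38, -0.3519, 1.565)–(-1.38, -0.3519, -0.35995)  len=1.9249
  (v0,v3,v2) [-++] → (-1.38, -0.3519, -0.35995)–(-1.38, -0.3519, -1.565)  len=1.2051
  (v2,v4,v0) [+--] → (0.3174, -0.3519, -1.565)–(-1.38, -0.3519, -1.565)  len=1.6974
  (v1,v7,v3) [-++] → (-0.3174, -0.3519, 1.565)–(-1.38, -0.3519, 1.565)  len=1.0626
  (v5,v7,v1) [-+-] → (1.38, -0.3519, 1.565)–(-0.3174, -0.3519, 1.565)  len=1.6974
  (v6,v4,v2) [+-+] → (1.38, -0.3519, -1.565)–(0.3174, -0.3519, -1.565)  len=1.0626
  (v6,v5,v4) [+--] → (1.38, -0.3519, 0.35995)–(1.38, -0.3519, -1.565)  len=1.9249
  (v7,v5,v6) [+-+] → (1.38, -0.3519, 1.565)–(1.38, -0.3519, 0.35995)  len=1.2051

Chained into 1 loop(s):
  loop 1: 8 segments, perimeter = 11.7800
Total perimeter = 11.780

loops=1 perimeter=11.780


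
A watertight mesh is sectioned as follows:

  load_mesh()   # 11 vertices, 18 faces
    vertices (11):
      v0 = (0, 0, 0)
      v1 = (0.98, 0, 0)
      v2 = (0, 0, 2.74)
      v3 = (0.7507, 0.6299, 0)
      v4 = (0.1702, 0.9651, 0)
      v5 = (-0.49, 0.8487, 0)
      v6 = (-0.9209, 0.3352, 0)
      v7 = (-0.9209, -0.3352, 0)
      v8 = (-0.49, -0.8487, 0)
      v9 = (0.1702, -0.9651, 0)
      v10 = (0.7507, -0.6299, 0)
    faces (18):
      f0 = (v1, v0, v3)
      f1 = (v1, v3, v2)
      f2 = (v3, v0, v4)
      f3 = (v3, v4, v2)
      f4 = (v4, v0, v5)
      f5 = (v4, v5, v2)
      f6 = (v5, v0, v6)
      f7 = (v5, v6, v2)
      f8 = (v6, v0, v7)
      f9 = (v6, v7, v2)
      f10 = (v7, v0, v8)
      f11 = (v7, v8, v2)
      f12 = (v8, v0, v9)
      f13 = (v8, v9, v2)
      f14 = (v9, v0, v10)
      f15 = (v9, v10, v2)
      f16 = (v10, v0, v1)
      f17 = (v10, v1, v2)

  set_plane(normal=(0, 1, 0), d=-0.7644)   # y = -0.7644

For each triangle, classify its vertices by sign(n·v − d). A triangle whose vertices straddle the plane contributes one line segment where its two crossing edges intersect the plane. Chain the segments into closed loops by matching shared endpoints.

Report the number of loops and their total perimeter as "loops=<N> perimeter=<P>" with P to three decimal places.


Straddling triangles (6 of 18):
  (v7,v0,v8) [++-] → (-0.441329, -0.7644, 0)–(-0.56074, -0.7644, 0)  len=0.1194
  (v7,v8,v2) [+-+] → (-0.56074, -0.7644, 0)–(-0.441329, -0.7644, 0.27216)  len=0.2972
  (v8,v0,v9) [-+-] → (-0.441329, -0.7644, 0)–(0.134806, -0.7644, 0)  len=0.5761
  (v8,v9,v2) [--+] → (0.134806, -0.7644, 0.569804)–(-0.441329, -0.7644, 0.27216)  len=0.6485
  (v9,v0,v10) [-++] → (0.134806, -0.7644, 0)–(0.517773, -0.7644, 0)  len=0.3830
  (v9,v10,v2) [-++] → (0.517773, -0.7644, 0)–(0.134806, -0.7644, 0.569804)  len=0.6865

Chained into 1 loop(s):
  loop 1: 6 segments, perimeter = 2.7107
Total perimeter = 2.711

loops=1 perimeter=2.711


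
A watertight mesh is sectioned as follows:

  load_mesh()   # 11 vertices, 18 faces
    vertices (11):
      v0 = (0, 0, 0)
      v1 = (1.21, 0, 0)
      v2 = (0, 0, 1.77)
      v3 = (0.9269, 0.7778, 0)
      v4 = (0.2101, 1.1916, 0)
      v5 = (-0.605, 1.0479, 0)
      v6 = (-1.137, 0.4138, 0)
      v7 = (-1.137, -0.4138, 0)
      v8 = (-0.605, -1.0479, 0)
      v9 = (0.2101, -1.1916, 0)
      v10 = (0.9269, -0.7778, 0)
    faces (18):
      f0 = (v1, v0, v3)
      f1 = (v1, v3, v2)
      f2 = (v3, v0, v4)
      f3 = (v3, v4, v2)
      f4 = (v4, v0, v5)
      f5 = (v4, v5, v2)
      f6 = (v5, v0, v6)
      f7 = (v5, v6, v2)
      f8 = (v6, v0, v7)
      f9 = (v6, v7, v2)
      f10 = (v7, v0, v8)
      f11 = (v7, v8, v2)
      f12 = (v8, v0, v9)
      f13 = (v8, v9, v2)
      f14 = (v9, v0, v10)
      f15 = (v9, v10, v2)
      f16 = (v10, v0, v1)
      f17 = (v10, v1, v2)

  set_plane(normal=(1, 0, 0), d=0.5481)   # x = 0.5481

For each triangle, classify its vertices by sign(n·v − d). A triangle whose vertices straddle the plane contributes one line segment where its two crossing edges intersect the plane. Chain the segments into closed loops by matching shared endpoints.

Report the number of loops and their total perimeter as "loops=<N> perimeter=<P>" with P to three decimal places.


Straddling triangles (8 of 18):
  (v1,v0,v3) [+-+] → (0.5481, 0, 0)–(0.5481, 0.459933, 0)  len=0.4599
  (v1,v3,v2) [++-] → (0.5481, 0.459933, 0.723353)–(0.5481, 0, 0.968234)  len=0.5211
  (v3,v0,v4) [+--] → (0.5481, 0.459933, 0)–(0.5481, 0.996477, 0)  len=0.5365
  (v3,v4,v2) [+--] → (0.5481, 0.996477, 0)–(0.5481, 0.459933, 0.723353)  len=0.9006
  (v9,v0,v10) [--+] → (0.5481, -0.459933, 0)–(0.5481, -0.996477, 0)  len=0.5365
  (v9,v10,v2) [-+-] → (0.5481, -0.996477, 0)–(0.5481, -0.459933, 0.723353)  len=0.9006
  (v10,v0,v1) [+-+] → (0.5481, -0.459933, 0)–(0.5481, 0, 0)  len=0.4599
  (v10,v1,v2) [++-] → (0.5481, 0, 0.968234)–(0.5481, -0.459933, 0.723353)  len=0.5211

Chained into 1 loop(s):
  loop 1: 8 segments, perimeter = 4.8363
Total perimeter = 4.836

loops=1 perimeter=4.836


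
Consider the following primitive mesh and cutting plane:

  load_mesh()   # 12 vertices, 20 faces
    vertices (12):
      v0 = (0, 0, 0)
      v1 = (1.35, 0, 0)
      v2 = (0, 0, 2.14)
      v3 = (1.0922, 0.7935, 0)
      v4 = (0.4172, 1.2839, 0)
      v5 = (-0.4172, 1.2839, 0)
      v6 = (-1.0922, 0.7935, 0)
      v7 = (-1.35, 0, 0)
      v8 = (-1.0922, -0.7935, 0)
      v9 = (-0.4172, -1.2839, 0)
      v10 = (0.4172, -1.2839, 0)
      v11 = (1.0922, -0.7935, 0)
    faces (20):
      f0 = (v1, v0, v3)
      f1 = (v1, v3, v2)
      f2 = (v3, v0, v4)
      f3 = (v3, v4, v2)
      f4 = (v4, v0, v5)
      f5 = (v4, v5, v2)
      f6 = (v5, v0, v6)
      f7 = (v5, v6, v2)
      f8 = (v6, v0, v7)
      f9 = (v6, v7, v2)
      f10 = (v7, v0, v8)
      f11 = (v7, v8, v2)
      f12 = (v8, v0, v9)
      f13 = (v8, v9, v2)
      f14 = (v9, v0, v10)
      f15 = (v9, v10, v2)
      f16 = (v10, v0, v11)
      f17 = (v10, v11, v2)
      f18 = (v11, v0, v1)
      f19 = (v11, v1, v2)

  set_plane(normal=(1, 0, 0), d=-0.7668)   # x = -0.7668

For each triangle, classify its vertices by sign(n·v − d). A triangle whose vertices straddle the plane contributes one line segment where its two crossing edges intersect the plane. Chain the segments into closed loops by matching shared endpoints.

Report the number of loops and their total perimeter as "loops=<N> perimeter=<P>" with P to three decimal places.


loops=1 perimeter=4.901

Straddling triangles (8 of 20):
  (v5,v0,v6) [++-] → (-0.7668, 0.557092, 0)–(-0.7668, 1.02991, 0)  len=0.4728
  (v5,v6,v2) [+-+] → (-0.7668, 1.02991, 0)–(-0.7668, 0.557092, 0.637572)  len=0.7938
  (v6,v0,v7) [-+-] → (-0.7668, 0.557092, 0)–(-0.7668, 0, 0)  len=0.5571
  (v6,v7,v2) [--+] → (-0.7668, 0, 0.92448)–(-0.7668, 0.557092, 0.637572)  len=0.6266
  (v7,v0,v8) [-+-] → (-0.7668, 0, 0)–(-0.7668, -0.557092, 0)  len=0.5571
  (v7,v8,v2) [--+] → (-0.7668, -0.557092, 0.637572)–(-0.7668, 0, 0.92448)  len=0.6266
  (v8,v0,v9) [-++] → (-0.7668, -0.557092, 0)–(-0.7668, -1.02991, 0)  len=0.4728
  (v8,v9,v2) [-++] → (-0.7668, -1.02991, 0)–(-0.7668, -0.557092, 0.637572)  len=0.7938

Chained into 1 loop(s):
  loop 1: 8 segments, perimeter = 4.9006
Total perimeter = 4.901


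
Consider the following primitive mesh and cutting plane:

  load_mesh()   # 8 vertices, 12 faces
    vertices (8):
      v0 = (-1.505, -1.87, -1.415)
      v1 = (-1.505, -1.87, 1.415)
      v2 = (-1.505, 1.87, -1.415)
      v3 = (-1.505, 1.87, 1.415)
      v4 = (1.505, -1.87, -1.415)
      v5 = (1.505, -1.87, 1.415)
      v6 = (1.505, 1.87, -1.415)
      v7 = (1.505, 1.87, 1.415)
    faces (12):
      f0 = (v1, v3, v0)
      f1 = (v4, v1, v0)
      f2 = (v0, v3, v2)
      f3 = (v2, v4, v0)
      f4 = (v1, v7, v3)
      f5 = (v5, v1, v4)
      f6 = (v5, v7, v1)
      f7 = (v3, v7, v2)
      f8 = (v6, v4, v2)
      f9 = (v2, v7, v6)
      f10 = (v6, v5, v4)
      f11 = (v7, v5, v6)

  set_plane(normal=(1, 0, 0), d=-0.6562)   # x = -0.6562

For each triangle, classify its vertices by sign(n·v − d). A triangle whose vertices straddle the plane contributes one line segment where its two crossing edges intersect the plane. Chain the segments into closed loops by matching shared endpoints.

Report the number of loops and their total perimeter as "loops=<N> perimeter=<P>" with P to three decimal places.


Straddling triangles (8 of 12):
  (v4,v1,v0) [+--] → (-0.6562, -1.87, 0.616959)–(-0.6562, -1.87, -1.415)  len=2.0320
  (v2,v4,v0) [-+-] → (-0.6562, 0.815345, -1.415)–(-0.6562, -1.87, -1.415)  len=2.6853
  (v1,v7,v3) [-+-] → (-0.6562, -0.815345, 1.415)–(-0.6562, 1.87, 1.415)  len=2.6853
  (v5,v1,v4) [+-+] → (-0.6562, -1.87, 1.415)–(-0.6562, -1.87, 0.616959)  len=0.7980
  (v5,v7,v1) [++-] → (-0.6562, -0.815345, 1.415)–(-0.6562, -1.87, 1.415)  len=1.0547
  (v3,v7,v2) [-+-] → (-0.6562, 1.87, 1.415)–(-0.6562, 1.87, -0.616959)  len=2.0320
  (v6,v4,v2) [++-] → (-0.6562, 0.815345, -1.415)–(-0.6562, 1.87, -1.415)  len=1.0547
  (v2,v7,v6) [-++] → (-0.6562, 1.87, -0.616959)–(-0.6562, 1.87, -1.415)  len=0.7980

Chained into 1 loop(s):
  loop 1: 8 segments, perimeter = 13.1400
Total perimeter = 13.140

loops=1 perimeter=13.140


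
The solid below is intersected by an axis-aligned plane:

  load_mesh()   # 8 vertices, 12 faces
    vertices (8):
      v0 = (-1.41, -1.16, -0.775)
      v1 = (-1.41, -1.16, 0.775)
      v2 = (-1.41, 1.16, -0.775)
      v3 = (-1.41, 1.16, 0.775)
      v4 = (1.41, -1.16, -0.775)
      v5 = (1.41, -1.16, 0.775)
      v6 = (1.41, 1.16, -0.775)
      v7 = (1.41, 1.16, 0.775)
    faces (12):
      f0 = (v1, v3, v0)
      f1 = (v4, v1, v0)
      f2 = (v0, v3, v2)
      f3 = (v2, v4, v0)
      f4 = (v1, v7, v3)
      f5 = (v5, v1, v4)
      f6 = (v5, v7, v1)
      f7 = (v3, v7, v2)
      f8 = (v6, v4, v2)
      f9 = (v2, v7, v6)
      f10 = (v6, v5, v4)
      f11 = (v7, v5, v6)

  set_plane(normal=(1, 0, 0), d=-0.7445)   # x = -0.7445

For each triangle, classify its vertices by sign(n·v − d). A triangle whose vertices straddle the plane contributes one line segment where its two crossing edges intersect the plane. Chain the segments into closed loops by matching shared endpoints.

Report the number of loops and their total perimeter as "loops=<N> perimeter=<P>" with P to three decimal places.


Straddling triangles (8 of 12):
  (v4,v1,v0) [+--] → (-0.7445, -1.16, 0.409211)–(-0.7445, -1.16, -0.775)  len=1.1842
  (v2,v4,v0) [-+-] → (-0.7445, 0.612496, -0.775)–(-0.7445, -1.16, -0.775)  len=1.7725
  (v1,v7,v3) [-+-] → (-0.7445, -0.612496, 0.775)–(-0.7445, 1.16, 0.775)  len=1.7725
  (v5,v1,v4) [+-+] → (-0.7445, -1.16, 0.775)–(-0.7445, -1.16, 0.409211)  len=0.3658
  (v5,v7,v1) [++-] → (-0.7445, -0.612496, 0.775)–(-0.7445, -1.16, 0.775)  len=0.5475
  (v3,v7,v2) [-+-] → (-0.7445, 1.16, 0.775)–(-0.7445, 1.16, -0.409211)  len=1.1842
  (v6,v4,v2) [++-] → (-0.7445, 0.612496, -0.775)–(-0.7445, 1.16, -0.775)  len=0.5475
  (v2,v7,v6) [-++] → (-0.7445, 1.16, -0.409211)–(-0.7445, 1.16, -0.775)  len=0.3658

Chained into 1 loop(s):
  loop 1: 8 segments, perimeter = 7.7400
Total perimeter = 7.740

loops=1 perimeter=7.740


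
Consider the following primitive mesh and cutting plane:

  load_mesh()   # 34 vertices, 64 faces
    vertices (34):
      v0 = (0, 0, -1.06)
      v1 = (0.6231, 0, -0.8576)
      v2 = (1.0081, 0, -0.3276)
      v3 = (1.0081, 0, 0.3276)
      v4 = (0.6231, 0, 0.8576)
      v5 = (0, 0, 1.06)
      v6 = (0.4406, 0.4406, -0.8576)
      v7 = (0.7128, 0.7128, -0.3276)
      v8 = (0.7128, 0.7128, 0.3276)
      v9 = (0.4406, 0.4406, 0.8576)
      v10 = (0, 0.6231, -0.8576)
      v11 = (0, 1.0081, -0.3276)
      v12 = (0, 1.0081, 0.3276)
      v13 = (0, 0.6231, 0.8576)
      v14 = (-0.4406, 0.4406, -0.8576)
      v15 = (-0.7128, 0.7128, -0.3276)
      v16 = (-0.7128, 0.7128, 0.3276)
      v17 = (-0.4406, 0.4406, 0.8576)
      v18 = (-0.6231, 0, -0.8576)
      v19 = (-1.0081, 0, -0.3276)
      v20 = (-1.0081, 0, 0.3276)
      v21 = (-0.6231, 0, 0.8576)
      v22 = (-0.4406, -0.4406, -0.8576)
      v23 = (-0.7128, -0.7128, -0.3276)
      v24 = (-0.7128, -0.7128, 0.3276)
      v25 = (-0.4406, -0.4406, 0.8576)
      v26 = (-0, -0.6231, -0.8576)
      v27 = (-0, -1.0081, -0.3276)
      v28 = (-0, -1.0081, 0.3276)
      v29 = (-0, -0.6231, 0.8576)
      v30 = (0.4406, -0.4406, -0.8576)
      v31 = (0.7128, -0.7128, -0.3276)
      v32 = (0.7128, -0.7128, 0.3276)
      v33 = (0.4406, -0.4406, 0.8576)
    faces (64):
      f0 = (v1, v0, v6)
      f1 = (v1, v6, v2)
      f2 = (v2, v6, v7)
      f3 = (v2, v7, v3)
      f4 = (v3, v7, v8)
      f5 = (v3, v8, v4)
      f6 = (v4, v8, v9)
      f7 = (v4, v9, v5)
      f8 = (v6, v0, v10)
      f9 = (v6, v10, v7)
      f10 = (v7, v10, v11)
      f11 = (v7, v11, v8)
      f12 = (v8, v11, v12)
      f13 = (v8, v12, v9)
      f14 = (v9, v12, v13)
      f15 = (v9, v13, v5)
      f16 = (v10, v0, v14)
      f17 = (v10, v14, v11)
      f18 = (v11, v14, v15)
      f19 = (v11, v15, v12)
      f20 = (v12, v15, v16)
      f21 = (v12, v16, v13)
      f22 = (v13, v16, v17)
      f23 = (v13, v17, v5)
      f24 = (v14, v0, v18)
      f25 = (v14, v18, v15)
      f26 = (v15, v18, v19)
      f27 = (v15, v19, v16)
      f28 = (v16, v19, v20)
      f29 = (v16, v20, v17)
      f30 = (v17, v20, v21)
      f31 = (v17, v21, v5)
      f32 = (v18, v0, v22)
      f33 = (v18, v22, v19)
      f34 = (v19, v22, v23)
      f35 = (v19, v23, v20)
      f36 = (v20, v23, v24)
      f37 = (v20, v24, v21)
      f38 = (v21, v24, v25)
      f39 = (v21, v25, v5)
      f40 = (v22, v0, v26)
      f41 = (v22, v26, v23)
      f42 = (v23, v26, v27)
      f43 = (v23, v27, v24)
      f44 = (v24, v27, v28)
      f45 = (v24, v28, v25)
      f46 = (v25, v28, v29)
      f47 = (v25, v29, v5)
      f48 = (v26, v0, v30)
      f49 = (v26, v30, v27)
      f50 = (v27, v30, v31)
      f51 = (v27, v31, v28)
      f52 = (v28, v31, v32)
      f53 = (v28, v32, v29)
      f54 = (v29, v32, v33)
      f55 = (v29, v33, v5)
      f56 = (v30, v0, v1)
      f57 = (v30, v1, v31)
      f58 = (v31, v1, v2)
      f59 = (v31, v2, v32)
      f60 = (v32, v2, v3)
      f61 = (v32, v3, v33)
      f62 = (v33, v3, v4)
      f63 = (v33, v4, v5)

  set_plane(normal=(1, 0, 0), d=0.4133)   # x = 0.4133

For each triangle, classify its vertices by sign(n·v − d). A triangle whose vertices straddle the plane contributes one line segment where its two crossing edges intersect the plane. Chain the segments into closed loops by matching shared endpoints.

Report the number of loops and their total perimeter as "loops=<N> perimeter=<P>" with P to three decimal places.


Straddling triangles (20 of 64):
  (v1,v0,v6) [+-+] → (0.4133, 0, -0.925749)–(0.4133, 0.4133, -0.870141)  len=0.4170
  (v4,v9,v5) [++-] → (0.4133, 0.4133, 0.870141)–(0.4133, 0, 0.925749)  len=0.4170
  (v6,v0,v10) [+--] → (0.4133, 0.4133, -0.870141)–(0.4133, 0.451908, -0.8576)  len=0.0406
  (v6,v10,v7) [+-+] → (0.4133, 0.451908, -0.8576)–(0.4133, 0.67511, -0.550292)  len=0.3798
  (v7,v10,v11) [+--] → (0.4133, 0.67511, -0.550292)–(0.4133, 0.836877, -0.3276)  len=0.2752
  (v7,v11,v8) [+-+] → (0.4133, 0.836877, -0.3276)–(0.4133, 0.836877, 0.052302)  len=0.3799
  (v8,v11,v12) [+--] → (0.4133, 0.836877, 0.052302)–(0.4133, 0.836877, 0.3276)  len=0.2753
  (v8,v12,v9) [+-+] → (0.4133, 0.836877, 0.3276)–(0.4133, 0.475763, 0.824761)  len=0.6145
  (v9,v12,v13) [+--] → (0.4133, 0.475763, 0.824761)–(0.4133, 0.451908, 0.8576)  len=0.0406
  (v9,v13,v5) [+--] → (0.4133, 0.451908, 0.8576)–(0.4133, 0.4133, 0.870141)  len=0.0406
  (v26,v0,v30) [--+] → (0.4133, -0.4133, -0.870141)–(0.4133, -0.451908, -0.8576)  len=0.0406
  (v26,v30,v27) [-+-] → (0.4133, -0.451908, -0.8576)–(0.4133, -0.475763, -0.824761)  len=0.0406
  (v27,v30,v31) [-++] → (0.4133, -0.475763, -0.824761)–(0.4133, -0.836877, -0.3276)  len=0.6145
  (v27,v31,v28) [-+-] → (0.4133, -0.836877, -0.3276)–(0.4133, -0.836877, -0.052302)  len=0.2753
  (v28,v31,v32) [-++] → (0.4133, -0.836877, -0.052302)–(0.4133, -0.836877, 0.3276)  len=0.3799
  (v28,v32,v29) [-+-] → (0.4133, -0.836877, 0.3276)–(0.4133, -0.67511, 0.550292)  len=0.2752
  (v29,v32,v33) [-++] → (0.4133, -0.67511, 0.550292)–(0.4133, -0.451908, 0.8576)  len=0.3798
  (v29,v33,v5) [-+-] → (0.4133, -0.451908, 0.8576)–(0.4133, -0.4133, 0.870141)  len=0.0406
  (v30,v0,v1) [+-+] → (0.4133, -0.4133, -0.870141)–(0.4133, 0, -0.925749)  len=0.4170
  (v33,v4,v5) [++-] → (0.4133, 0, 0.925749)–(0.4133, -0.4133, 0.870141)  len=0.4170

Chained into 1 loop(s):
  loop 1: 20 segments, perimeter = 5.7611
Total perimeter = 5.761

loops=1 perimeter=5.761


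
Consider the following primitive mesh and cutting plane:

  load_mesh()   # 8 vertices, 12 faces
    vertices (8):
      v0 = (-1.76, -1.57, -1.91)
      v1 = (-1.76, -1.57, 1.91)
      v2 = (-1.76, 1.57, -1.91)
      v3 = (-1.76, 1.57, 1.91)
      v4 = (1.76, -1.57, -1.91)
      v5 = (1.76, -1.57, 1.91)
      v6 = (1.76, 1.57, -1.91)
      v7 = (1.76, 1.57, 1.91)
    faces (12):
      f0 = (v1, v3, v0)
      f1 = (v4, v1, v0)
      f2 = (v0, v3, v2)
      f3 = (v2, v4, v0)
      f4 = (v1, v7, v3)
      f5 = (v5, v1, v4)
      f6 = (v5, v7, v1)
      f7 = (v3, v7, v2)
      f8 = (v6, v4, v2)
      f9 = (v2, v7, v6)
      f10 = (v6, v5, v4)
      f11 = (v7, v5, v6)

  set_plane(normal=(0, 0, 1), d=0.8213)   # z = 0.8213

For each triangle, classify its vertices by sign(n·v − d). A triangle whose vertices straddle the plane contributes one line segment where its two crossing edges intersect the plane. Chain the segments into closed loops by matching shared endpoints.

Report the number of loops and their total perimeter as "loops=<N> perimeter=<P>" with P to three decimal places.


loops=1 perimeter=13.320

Straddling triangles (8 of 12):
  (v1,v3,v0) [++-] → (-1.76, 0.6751, 0.8213)–(-1.76, -1.57, 0.8213)  len=2.2451
  (v4,v1,v0) [-+-] → (-0.7568, -1.57, 0.8213)–(-1.76, -1.57, 0.8213)  len=1.0032
  (v0,v3,v2) [-+-] → (-1.76, 0.6751, 0.8213)–(-1.76, 1.57, 0.8213)  len=0.8949
  (v5,v1,v4) [++-] → (-0.7568, -1.57, 0.8213)–(1.76, -1.57, 0.8213)  len=2.5168
  (v3,v7,v2) [++-] → (0.7568, 1.57, 0.8213)–(-1.76, 1.57, 0.8213)  len=2.5168
  (v2,v7,v6) [-+-] → (0.7568, 1.57, 0.8213)–(1.76, 1.57, 0.8213)  len=1.0032
  (v6,v5,v4) [-+-] → (1.76, -0.6751, 0.8213)–(1.76, -1.57, 0.8213)  len=0.8949
  (v7,v5,v6) [++-] → (1.76, -0.6751, 0.8213)–(1.76, 1.57, 0.8213)  len=2.2451

Chained into 1 loop(s):
  loop 1: 8 segments, perimeter = 13.3200
Total perimeter = 13.320


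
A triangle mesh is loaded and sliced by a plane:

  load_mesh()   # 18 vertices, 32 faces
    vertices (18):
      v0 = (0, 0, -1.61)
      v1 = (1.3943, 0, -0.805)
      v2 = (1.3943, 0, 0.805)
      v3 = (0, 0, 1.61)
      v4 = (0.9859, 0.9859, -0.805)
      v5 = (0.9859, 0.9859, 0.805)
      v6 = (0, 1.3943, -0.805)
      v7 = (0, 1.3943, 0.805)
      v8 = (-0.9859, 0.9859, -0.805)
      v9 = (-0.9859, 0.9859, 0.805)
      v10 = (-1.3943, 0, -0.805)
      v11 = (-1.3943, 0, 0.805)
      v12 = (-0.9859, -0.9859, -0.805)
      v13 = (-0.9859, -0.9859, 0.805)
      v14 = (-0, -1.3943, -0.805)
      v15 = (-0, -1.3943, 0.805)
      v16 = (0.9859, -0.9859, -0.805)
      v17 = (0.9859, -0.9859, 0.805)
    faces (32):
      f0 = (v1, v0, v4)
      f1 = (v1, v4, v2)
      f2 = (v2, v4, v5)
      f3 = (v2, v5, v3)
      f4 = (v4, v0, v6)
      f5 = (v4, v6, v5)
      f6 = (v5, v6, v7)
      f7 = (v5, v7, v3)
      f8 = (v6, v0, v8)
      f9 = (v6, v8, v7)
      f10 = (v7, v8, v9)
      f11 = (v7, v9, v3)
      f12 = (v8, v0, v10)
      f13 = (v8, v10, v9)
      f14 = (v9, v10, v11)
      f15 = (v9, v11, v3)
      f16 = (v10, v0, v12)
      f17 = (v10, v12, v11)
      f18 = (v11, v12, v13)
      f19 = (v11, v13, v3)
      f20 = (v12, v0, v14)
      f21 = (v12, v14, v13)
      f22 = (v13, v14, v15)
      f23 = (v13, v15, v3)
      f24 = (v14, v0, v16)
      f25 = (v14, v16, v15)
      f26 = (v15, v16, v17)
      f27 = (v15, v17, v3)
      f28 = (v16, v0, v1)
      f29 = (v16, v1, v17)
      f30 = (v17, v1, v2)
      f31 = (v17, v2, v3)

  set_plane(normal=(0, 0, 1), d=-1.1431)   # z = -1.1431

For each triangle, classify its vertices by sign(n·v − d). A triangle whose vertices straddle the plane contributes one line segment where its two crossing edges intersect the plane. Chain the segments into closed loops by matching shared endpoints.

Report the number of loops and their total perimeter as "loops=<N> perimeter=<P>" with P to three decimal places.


Straddling triangles (8 of 32):
  (v1,v0,v4) [+-+] → (0.808694, 0, -1.1431)–(0.571822, 0.571822, -1.1431)  len=0.6189
  (v4,v0,v6) [+-+] → (0.571822, 0.571822, -1.1431)–(0, 0.808694, -1.1431)  len=0.6189
  (v6,v0,v8) [+-+] → (0, 0.808694, -1.1431)–(-0.571822, 0.571822, -1.1431)  len=0.6189
  (v8,v0,v10) [+-+] → (-0.571822, 0.571822, -1.1431)–(-0.808694, 0, -1.1431)  len=0.6189
  (v10,v0,v12) [+-+] → (-0.808694, 0, -1.1431)–(-0.571822, -0.571822, -1.1431)  len=0.6189
  (v12,v0,v14) [+-+] → (-0.571822, -0.571822, -1.1431)–(0, -0.808694, -1.1431)  len=0.6189
  (v14,v0,v16) [+-+] → (0, -0.808694, -1.1431)–(0.571822, -0.571822, -1.1431)  len=0.6189
  (v16,v0,v1) [+-+] → (0.571822, -0.571822, -1.1431)–(0.808694, 0, -1.1431)  len=0.6189

Chained into 1 loop(s):
  loop 1: 8 segments, perimeter = 4.9515
Total perimeter = 4.952

loops=1 perimeter=4.952
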